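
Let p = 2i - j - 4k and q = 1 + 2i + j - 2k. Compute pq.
-11 + 8i - 5j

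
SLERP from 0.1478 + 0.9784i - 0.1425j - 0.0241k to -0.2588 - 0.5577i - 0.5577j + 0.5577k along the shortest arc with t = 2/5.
0.2206 + 0.9209i + 0.164j - 0.2765k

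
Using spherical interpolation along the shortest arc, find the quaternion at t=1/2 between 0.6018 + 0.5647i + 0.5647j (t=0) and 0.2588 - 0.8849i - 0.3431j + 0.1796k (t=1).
0.1956 + 0.8266i + 0.5177j - 0.1024k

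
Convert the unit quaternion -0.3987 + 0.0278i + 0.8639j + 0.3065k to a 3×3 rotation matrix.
[[-0.6805, 0.2924, -0.6718], [-0.1964, 0.8106, 0.5517], [0.7059, 0.5074, -0.4942]]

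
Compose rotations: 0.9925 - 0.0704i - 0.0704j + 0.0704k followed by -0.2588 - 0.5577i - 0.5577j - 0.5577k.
-0.2961 - 0.6138i - 0.4568j - 0.5717k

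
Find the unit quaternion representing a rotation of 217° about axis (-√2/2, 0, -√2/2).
-0.3173 - 0.6706i - 0.6706k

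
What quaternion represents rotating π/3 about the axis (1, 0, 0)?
0.866 + 0.5i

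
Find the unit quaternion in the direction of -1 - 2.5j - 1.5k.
-0.3244 - 0.8111j - 0.4867k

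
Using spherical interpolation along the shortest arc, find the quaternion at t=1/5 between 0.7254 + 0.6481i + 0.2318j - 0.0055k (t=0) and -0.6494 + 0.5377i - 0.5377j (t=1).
0.8269 + 0.4375i + 0.3532j - 0.0049k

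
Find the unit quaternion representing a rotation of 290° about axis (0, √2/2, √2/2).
-0.8192 + 0.4056j + 0.4056k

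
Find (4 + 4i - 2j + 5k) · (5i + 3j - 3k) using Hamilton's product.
1 + 11i + 49j + 10k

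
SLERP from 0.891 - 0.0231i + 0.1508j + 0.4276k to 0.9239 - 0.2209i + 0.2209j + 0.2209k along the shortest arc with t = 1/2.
0.9176 - 0.1234i + 0.1879j + 0.3279k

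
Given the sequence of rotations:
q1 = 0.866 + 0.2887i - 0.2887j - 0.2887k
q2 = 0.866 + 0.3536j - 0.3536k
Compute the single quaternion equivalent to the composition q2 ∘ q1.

q2 · q1 = 0.75 + 0.0458i - 0.0459j - 0.6583k
0.75 + 0.0458i - 0.0459j - 0.6583k


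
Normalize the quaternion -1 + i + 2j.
-0.4082 + 0.4082i + 0.8165j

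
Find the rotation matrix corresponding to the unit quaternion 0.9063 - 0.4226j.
[[0.6428, 0, -0.766], [0, 1, 0], [0.766, 0, 0.6428]]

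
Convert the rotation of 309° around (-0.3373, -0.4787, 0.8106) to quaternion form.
-0.9026 - 0.1452i - 0.2061j + 0.349k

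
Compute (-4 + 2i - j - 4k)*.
-4 - 2i + j + 4k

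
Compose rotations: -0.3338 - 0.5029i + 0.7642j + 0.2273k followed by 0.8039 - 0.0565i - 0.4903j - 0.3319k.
0.1534 - 0.2432i + 0.9578j + 0.0038k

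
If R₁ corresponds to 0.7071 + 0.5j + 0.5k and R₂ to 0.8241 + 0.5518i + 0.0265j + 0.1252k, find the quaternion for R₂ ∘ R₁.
0.5069 + 0.3408i + 0.1549j + 0.7765k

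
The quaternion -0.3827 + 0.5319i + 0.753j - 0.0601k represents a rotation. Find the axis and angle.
axis = (0.5757, 0.815, -0.0651), θ = 5π/4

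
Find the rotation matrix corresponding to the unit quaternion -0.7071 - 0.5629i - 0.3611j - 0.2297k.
[[0.6337, 0.0817, 0.7693], [0.7314, 0.2608, -0.6302], [-0.2521, 0.9619, 0.1055]]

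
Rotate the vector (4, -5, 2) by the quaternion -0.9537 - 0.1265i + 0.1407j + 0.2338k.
(0.698, -6.571, 1.158)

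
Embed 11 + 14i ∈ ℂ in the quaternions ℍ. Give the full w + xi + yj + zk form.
11 + 14i + 0j + 0k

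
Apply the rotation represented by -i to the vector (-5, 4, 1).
(-5, -4, -1)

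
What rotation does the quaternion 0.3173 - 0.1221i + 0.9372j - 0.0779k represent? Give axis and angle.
axis = (-0.1288, 0.9883, -0.0821), θ = 143°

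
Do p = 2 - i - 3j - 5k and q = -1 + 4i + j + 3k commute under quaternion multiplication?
No: pq = 20 + 5i - 12j + 22k ≠ 20 + 13i + 22j = qp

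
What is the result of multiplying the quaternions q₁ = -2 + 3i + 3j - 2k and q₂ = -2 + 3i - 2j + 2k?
5 - 10i - 14j - 15k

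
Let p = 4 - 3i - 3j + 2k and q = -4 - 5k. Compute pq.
-6 + 27i - 3j - 28k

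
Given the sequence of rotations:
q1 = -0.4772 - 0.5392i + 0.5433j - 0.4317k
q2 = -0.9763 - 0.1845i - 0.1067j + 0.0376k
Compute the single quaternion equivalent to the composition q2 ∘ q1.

q2 · q1 = 0.4406 + 0.6401i - 0.5794j + 0.2458k
0.4406 + 0.6401i - 0.5794j + 0.2458k


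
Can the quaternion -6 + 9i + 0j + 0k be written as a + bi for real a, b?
Yes. The quaternion -6 + 9i has j- and k-coefficients y = z = 0, so it lies in the complex subalgebra spanned by 1 and i.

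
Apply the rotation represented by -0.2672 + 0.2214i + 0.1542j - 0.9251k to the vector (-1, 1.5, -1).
(0.612, -1.61, -1.133)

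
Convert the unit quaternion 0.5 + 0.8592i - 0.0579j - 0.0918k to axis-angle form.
axis = (0.9921, -0.0669, -0.106), θ = 2π/3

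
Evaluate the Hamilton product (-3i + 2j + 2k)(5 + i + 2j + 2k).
-5 - 15i + 18j + 2k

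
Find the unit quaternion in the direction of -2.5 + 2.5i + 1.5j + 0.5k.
-0.6455 + 0.6455i + 0.3873j + 0.1291k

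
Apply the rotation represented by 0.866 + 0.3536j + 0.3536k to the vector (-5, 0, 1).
(-1.887, -2.812, 3.812)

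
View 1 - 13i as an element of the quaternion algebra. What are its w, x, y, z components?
1 - 13i + 0j + 0k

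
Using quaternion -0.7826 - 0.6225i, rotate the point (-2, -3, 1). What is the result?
(-2, -1.649, -2.698)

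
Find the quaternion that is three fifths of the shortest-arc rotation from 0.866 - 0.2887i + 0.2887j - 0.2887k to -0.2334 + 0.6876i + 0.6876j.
0.6342 - 0.6668i - 0.3602j - 0.1533k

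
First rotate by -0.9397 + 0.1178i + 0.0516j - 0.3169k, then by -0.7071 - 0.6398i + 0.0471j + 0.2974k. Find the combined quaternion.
0.8316 + 0.4877i - 0.2485j - 0.0939k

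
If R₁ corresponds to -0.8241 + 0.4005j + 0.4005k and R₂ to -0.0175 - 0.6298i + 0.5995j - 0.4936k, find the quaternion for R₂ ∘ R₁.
-0.028 + 0.9568i - 0.2488j + 0.1475k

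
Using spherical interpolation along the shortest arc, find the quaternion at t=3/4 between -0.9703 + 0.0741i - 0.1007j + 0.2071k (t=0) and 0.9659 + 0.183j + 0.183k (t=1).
-0.9824 + 0.019i - 0.1648j - 0.0858k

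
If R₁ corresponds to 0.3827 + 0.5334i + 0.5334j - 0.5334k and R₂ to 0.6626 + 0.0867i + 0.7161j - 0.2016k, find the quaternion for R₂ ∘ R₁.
-0.2822 + 0.1122i + 0.5662j - 0.7663k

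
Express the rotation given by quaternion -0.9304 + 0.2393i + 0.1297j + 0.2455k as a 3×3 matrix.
[[0.8458, 0.5189, -0.1238], [-0.3948, 0.7649, 0.509], [0.3588, -0.3816, 0.8518]]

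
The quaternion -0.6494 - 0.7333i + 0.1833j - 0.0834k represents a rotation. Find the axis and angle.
axis = (-0.9643, 0.241, -0.1097), θ = 261°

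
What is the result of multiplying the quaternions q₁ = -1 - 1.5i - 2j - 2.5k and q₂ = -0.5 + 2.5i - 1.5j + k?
3.75 - 7.5i - 2.25j + 7.5k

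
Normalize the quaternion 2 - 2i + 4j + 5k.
0.2857 - 0.2857i + 0.5714j + 0.7143k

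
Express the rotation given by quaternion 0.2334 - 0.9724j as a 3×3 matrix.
[[-0.8911, 0, -0.4539], [0, 1, 0], [0.4539, 0, -0.8911]]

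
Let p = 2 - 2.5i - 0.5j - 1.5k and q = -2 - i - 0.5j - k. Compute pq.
-8.25 + 2.75i - j + 1.75k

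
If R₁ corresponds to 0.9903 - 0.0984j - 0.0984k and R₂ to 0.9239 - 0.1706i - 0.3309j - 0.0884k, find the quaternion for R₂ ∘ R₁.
0.8737 - 0.1451i - 0.4354j - 0.1617k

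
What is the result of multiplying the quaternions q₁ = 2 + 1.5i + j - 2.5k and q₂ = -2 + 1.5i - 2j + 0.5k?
-3 - 4.5i - 10.5j + 1.5k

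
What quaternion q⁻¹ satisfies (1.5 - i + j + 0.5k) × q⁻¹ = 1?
0.3333 + 0.2222i - 0.2222j - 0.1111k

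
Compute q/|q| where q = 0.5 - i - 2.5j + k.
0.1715 - 0.343i - 0.8575j + 0.343k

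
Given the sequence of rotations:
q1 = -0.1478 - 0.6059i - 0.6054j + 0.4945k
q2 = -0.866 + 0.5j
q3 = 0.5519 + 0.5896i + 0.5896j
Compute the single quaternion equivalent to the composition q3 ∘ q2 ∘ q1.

q2 · q1 = 0.4307 + 0.772i + 0.4504j - 0.1253k
q3 · q2 · q1 = -0.483 + 0.6061i + 0.5764j - 0.2588k
-0.483 + 0.6061i + 0.5764j - 0.2588k


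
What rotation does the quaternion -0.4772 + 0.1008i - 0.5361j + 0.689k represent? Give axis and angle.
axis = (0.1147, -0.61, 0.784), θ = 237°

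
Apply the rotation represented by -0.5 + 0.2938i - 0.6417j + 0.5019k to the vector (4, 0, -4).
(-5.056, -2.114, -1.402)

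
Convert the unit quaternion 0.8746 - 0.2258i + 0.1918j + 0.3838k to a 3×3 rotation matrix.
[[0.6318, -0.758, 0.1622], [0.5847, 0.6034, 0.5422], [-0.5088, -0.2477, 0.8245]]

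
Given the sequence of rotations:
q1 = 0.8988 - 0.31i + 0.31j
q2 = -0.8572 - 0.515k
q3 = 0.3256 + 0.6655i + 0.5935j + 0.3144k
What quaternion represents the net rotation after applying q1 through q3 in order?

q2 · q1 = -0.7705 + 0.4254i - 0.1061j - 0.4629k
q3 · q2 · q1 = -0.3255 - 0.6156i - 0.05j - 0.716k
-0.3255 - 0.6156i - 0.05j - 0.716k


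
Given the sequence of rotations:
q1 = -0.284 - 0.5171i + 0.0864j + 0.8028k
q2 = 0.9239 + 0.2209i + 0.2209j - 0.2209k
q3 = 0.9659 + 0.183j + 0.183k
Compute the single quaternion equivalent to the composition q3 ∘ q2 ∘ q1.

q2 · q1 = 0.0101 - 0.3441i - 0.046j + 0.9378k
q3 · q2 · q1 = -0.1534 - 0.1523i - 0.1056j + 0.9706k
-0.1534 - 0.1523i - 0.1056j + 0.9706k


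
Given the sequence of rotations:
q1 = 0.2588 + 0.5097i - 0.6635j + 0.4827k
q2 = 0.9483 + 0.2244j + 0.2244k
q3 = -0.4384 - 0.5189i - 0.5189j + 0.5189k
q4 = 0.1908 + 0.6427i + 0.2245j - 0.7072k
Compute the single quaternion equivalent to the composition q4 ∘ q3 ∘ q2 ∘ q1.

q2 · q1 = 0.286 + 0.7406i - 0.4567j + 0.4014k
q3 · q2 · q1 = -0.1864 - 0.4444i + 0.6444j + 0.5937k
q4 · q3 · q2 · q1 = 0.5252 + 0.3844i + 0.0138j + 0.759k
0.5252 + 0.3844i + 0.0138j + 0.759k


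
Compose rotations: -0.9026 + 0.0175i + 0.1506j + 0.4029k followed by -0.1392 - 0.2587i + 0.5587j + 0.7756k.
-0.2665 + 0.3394i - 0.4074j - 0.8049k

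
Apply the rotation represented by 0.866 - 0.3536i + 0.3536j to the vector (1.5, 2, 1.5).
(1.543, 2.043, -1.394)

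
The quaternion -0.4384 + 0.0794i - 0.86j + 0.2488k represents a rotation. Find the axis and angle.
axis = (0.0883, -0.9569, 0.2768), θ = 232°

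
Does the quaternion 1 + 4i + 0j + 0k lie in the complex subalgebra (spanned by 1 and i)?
Yes. The quaternion 1 + 4i has j- and k-coefficients y = z = 0, so it lies in the complex subalgebra spanned by 1 and i.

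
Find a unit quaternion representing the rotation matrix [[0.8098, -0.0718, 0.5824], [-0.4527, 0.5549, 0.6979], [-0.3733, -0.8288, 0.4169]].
0.8339 - 0.4577i + 0.2865j - 0.1142k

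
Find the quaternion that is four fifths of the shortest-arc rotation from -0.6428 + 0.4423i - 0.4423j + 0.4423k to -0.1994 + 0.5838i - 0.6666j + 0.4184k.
-0.2966 + 0.5673i - 0.6347j + 0.4328k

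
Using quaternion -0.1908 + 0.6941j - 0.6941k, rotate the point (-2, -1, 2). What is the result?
(1.589, -2.493, 0.507)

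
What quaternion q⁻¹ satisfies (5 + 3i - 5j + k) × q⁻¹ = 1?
0.0833 - 0.05i + 0.0833j - 0.0167k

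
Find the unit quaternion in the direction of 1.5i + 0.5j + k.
0.8018i + 0.2673j + 0.5345k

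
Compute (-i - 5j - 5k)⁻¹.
0.0196i + 0.098j + 0.098k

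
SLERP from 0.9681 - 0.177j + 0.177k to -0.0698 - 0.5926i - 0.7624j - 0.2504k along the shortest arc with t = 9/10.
0.0806 - 0.5834i - 0.7779j - 0.2192k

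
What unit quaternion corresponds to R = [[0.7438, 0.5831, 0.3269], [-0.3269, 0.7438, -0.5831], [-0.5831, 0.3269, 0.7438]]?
0.8988 + 0.2531i + 0.2531j - 0.2531k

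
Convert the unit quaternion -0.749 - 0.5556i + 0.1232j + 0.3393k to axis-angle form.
axis = (-0.8386, 0.1859, 0.5121), θ = 277°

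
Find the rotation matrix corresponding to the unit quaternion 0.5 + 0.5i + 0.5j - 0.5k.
[[0, 1, 0], [0, 0, -1], [-1, 0, 0]]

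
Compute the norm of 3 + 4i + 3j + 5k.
√59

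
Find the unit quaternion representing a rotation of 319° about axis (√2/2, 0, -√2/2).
-0.9367 + 0.2476i - 0.2476k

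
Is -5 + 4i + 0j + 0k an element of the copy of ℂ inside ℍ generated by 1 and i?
Yes. The quaternion -5 + 4i has j- and k-coefficients y = z = 0, so it lies in the complex subalgebra spanned by 1 and i.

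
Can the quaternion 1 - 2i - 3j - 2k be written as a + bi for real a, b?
No. The quaternion 1 - 2i - 3j - 2k has j-coefficient y = -3 and k-coefficient z = -2, not both zero, so it does not lie in the complex subalgebra spanned by 1 and i.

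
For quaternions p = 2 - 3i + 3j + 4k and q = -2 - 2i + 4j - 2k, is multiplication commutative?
No: pq = -14 - 20i - 12j - 18k ≠ -14 + 24i + 16j - 6k = qp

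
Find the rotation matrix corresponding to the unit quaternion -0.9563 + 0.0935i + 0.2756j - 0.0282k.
[[0.8465, -0.0024, -0.5324], [0.1055, 0.9809, 0.1633], [0.5218, -0.1944, 0.8306]]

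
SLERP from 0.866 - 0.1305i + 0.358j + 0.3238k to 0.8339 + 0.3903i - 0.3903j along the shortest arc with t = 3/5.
0.963 + 0.202i - 0.0963j + 0.1503k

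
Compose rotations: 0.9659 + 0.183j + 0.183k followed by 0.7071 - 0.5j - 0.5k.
0.866 - 0.3536j - 0.3536k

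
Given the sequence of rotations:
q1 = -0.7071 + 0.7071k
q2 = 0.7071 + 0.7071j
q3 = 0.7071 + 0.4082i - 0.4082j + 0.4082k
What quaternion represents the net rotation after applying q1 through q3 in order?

q2 · q1 = -0.5 + 0.5i - 0.5j + 0.5k
q3 · q2 · q1 = -0.9658 + 0.1494i - 0.1494j + 0.1494k
-0.9658 + 0.1494i - 0.1494j + 0.1494k


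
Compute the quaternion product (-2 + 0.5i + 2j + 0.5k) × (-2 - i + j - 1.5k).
3.25 - 2.5i - 5.75j + 4.5k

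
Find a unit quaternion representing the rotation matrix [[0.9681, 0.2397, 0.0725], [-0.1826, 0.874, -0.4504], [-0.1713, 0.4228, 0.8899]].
0.9659 + 0.226i + 0.0631j - 0.1093k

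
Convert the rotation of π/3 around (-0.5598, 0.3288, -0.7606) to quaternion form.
0.866 - 0.2799i + 0.1644j - 0.3803k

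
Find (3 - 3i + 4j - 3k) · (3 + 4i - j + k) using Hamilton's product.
28 + 4i - 19k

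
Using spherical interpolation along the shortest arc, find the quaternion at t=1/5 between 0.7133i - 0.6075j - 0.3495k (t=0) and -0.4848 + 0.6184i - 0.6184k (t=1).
-0.1093 + 0.7367i - 0.5087j - 0.432k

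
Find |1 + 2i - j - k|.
√7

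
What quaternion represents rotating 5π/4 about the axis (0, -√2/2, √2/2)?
-0.3827 - 0.6533j + 0.6533k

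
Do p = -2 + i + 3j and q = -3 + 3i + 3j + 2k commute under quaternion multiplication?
No: pq = -6 - 3i - 17j - 10k ≠ -6 - 15i - 13j + 2k = qp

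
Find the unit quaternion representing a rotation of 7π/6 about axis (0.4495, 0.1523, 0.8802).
-0.2588 + 0.4342i + 0.1471j + 0.8502k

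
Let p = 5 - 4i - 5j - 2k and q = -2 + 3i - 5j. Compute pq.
-23 + 13i - 21j + 39k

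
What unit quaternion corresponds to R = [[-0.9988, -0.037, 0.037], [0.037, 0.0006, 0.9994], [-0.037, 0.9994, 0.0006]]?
0.0262 + 0.7069j + 0.7069k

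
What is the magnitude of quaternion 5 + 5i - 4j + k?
√67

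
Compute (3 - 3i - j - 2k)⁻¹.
0.1304 + 0.1304i + 0.0435j + 0.087k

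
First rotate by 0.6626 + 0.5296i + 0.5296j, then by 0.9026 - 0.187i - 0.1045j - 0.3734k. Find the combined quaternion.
0.7524 + 0.5519i + 0.211j - 0.2911k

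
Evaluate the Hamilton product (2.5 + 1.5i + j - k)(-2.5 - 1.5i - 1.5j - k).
-3.5 - 10i - 3.25j - 0.75k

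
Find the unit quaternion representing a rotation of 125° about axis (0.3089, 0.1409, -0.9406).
0.4617 + 0.274i + 0.125j - 0.8343k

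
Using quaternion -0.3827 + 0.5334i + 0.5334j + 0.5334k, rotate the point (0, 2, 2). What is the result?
(2.276, 1.678, 0.045)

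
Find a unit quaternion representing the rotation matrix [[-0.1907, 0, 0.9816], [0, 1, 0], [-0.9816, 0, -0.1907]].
0.6361 + 0.7716j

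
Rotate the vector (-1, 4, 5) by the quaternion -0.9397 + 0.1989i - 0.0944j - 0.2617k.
(-2.596, 4.797, 3.499)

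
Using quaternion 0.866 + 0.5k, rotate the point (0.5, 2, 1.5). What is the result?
(-1.482, 1.433, 1.5)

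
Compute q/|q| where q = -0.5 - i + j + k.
-0.2774 - 0.5547i + 0.5547j + 0.5547k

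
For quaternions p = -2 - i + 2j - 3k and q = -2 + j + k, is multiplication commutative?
No: pq = 5 + 7i - 5j + 3k ≠ 5 - 3i - 7j + 5k = qp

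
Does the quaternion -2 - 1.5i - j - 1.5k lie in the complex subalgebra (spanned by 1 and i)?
No. The quaternion -2 - 1.5i - j - 1.5k has j-coefficient y = -1 and k-coefficient z = -1.5, not both zero, so it does not lie in the complex subalgebra spanned by 1 and i.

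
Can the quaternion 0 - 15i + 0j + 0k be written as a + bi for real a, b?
Yes. The quaternion -15i has j- and k-coefficients y = z = 0, so it lies in the complex subalgebra spanned by 1 and i.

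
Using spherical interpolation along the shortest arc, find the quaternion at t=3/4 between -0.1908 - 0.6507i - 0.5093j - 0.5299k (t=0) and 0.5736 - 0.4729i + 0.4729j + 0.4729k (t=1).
-0.5522 + 0.1908i - 0.5705j - 0.5772k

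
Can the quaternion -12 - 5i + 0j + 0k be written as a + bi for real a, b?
Yes. The quaternion -12 - 5i has j- and k-coefficients y = z = 0, so it lies in the complex subalgebra spanned by 1 and i.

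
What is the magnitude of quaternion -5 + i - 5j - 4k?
√67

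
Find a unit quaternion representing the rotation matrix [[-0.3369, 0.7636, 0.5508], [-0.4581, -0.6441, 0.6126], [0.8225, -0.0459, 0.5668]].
-0.3827 + 0.4302i + 0.1775j + 0.7981k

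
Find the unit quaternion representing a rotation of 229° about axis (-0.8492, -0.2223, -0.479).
-0.4147 - 0.7727i - 0.2023j - 0.4359k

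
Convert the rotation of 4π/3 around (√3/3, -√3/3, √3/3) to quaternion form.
-0.5 + 0.5i - 0.5j + 0.5k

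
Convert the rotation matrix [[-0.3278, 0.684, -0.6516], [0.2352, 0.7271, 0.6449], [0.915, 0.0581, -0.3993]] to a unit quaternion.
-0.5 + 0.2934i + 0.7833j + 0.2244k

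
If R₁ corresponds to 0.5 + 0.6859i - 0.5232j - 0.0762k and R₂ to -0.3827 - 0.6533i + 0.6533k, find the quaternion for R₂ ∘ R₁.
0.3065 - 0.2473i + 0.5985j + 0.6976k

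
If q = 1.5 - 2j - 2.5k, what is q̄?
1.5 + 2j + 2.5k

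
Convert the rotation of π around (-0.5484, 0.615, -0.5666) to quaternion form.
-0.5484i + 0.615j - 0.5666k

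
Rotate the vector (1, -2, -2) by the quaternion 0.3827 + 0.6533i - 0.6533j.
(2.854, -0.146, 0.914)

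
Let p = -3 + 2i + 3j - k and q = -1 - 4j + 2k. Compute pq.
17 + 5j - 13k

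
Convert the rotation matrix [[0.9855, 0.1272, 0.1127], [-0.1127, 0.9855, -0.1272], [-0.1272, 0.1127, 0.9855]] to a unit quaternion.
0.9945 + 0.0603i + 0.0603j - 0.0603k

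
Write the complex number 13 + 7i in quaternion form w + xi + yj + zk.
13 + 7i + 0j + 0k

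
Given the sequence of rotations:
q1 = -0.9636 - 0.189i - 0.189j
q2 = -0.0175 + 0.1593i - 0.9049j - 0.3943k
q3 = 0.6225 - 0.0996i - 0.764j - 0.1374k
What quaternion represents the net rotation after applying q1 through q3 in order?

q2 · q1 = -0.1241 - 0.2247i + 0.9498j + 0.1788k
q3 · q2 · q1 = 0.6506 - 0.1336i + 0.7347j - 0.1379k
0.6506 - 0.1336i + 0.7347j - 0.1379k


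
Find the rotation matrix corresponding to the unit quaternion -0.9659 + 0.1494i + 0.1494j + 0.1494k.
[[0.9107, 0.3333, -0.244], [-0.244, 0.9107, 0.3333], [0.3333, -0.244, 0.9107]]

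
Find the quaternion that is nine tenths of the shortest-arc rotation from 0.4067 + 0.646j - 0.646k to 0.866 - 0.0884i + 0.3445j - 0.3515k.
0.8334 - 0.0806i + 0.3834j - 0.3898k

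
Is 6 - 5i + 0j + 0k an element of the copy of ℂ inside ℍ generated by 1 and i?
Yes. The quaternion 6 - 5i has j- and k-coefficients y = z = 0, so it lies in the complex subalgebra spanned by 1 and i.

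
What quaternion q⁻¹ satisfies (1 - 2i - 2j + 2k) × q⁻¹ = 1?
0.0769 + 0.1538i + 0.1538j - 0.1538k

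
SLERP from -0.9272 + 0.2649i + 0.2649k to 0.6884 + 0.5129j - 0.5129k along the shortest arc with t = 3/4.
-0.7845 + 0.0714i - 0.3984j + 0.4698k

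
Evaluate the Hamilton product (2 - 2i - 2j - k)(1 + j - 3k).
1 + 5i - 6j - 9k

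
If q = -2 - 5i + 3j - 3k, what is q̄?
-2 + 5i - 3j + 3k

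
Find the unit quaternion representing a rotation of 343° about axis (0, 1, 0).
-0.989 + 0.1478j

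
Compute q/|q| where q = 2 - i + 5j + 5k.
0.2697 - 0.1348i + 0.6742j + 0.6742k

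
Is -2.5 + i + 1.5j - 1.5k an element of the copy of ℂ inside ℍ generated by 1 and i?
No. The quaternion -2.5 + i + 1.5j - 1.5k has j-coefficient y = 1.5 and k-coefficient z = -1.5, not both zero, so it does not lie in the complex subalgebra spanned by 1 and i.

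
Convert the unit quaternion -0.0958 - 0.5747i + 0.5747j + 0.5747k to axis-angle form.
axis = (-√3/3, √3/3, √3/3), θ = 191°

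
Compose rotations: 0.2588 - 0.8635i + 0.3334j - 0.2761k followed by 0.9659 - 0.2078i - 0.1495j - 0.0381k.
0.1099 - 0.8339i + 0.2589j - 0.4749k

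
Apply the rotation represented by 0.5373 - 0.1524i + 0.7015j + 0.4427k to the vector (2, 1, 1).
(-0.823, 1.87, -1.351)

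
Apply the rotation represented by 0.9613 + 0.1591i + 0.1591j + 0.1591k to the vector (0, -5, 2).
(1.989, -5.004, 0.015)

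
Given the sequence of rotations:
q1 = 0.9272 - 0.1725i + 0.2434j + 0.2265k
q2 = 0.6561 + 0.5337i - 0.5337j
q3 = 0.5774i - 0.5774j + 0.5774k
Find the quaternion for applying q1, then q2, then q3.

q2 · q1 = 0.8303 + 0.2608i - 0.456j + 0.1864k
q3 · q2 · q1 = -0.5215 + 0.6351i - 0.4365j + 0.3667k
-0.5215 + 0.6351i - 0.4365j + 0.3667k


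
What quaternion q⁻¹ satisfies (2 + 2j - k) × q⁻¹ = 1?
0.2222 - 0.2222j + 0.1111k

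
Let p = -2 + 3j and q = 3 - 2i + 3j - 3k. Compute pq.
-15 - 5i + 3j + 12k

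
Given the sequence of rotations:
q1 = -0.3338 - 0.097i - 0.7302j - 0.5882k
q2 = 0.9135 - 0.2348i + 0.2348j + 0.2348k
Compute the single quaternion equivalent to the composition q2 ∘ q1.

q2 · q1 = -0.0181 + 0.0231i - 0.9063j - 0.4215k
-0.0181 + 0.0231i - 0.9063j - 0.4215k


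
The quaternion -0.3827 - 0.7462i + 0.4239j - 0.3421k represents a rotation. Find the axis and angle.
axis = (-0.8077, 0.4588, -0.3703), θ = 5π/4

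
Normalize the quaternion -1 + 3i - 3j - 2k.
-0.2085 + 0.6255i - 0.6255j - 0.417k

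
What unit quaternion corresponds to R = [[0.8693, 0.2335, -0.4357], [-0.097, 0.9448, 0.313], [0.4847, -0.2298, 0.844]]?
0.9563 - 0.1419i - 0.2406j - 0.0864k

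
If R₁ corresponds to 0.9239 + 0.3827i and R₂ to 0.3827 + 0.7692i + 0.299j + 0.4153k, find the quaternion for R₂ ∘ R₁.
0.0592 + 0.8571i + 0.4352j + 0.2693k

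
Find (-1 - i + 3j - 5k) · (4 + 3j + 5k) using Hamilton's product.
12 + 26i + 14j - 28k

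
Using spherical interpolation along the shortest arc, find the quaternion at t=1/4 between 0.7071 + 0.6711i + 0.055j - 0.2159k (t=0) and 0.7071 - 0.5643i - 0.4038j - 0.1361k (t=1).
0.8808 + 0.3966i - 0.0947j - 0.2406k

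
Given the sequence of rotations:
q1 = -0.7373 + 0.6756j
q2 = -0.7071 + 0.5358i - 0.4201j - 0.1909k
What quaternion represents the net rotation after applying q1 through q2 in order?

q2 · q1 = 0.8052 - 0.2661i - 0.168j + 0.5027k
0.8052 - 0.2661i - 0.168j + 0.5027k


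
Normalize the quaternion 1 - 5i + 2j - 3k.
0.1601 - 0.8006i + 0.3203j - 0.4804k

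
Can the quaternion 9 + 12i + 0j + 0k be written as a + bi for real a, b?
Yes. The quaternion 9 + 12i has j- and k-coefficients y = z = 0, so it lies in the complex subalgebra spanned by 1 and i.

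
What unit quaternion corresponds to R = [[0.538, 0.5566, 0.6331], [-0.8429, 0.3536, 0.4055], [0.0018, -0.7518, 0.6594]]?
0.7986 - 0.3623i + 0.1976j - 0.4381k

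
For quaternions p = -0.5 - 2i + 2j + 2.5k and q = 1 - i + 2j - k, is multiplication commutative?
No: pq = -4 - 8.5i - 3.5j + k ≠ -4 + 5.5i + 5.5j + 5k = qp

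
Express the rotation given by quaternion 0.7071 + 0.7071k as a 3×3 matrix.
[[0, -1, 0], [1, 0, 0], [0, 0, 1]]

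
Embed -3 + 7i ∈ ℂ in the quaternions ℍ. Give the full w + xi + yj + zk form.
-3 + 7i + 0j + 0k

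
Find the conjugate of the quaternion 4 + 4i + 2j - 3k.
4 - 4i - 2j + 3k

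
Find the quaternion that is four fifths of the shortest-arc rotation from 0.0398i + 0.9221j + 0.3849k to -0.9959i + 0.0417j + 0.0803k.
-0.9279i + 0.3192j + 0.1926k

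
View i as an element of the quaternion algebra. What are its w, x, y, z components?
0 + i + 0j + 0k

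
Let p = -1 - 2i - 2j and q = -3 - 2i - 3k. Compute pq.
-1 + 14i - k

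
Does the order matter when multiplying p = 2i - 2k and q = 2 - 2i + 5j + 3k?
Yes: pq = 10 + 14i - 2j + 6k ≠ 10 - 6i + 2j - 14k = qp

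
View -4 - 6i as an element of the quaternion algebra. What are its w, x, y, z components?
-4 - 6i + 0j + 0k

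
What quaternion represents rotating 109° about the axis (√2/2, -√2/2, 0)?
0.5807 + 0.5757i - 0.5757j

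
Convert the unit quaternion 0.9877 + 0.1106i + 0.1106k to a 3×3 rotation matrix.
[[0.9755, -0.2185, 0.0245], [0.2185, 0.9511, -0.2185], [0.0245, 0.2185, 0.9755]]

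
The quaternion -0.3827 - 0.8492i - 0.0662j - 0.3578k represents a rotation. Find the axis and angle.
axis = (-0.9192, -0.0717, -0.3873), θ = 5π/4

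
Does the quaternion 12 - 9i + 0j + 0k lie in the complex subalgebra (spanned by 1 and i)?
Yes. The quaternion 12 - 9i has j- and k-coefficients y = z = 0, so it lies in the complex subalgebra spanned by 1 and i.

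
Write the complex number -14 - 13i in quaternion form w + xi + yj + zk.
-14 - 13i + 0j + 0k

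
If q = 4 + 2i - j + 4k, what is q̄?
4 - 2i + j - 4k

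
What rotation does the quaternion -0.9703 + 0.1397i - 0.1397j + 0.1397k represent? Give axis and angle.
axis = (√3/3, -√3/3, √3/3), θ = 332°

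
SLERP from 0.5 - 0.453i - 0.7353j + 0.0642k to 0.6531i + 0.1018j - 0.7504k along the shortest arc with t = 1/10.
0.4706 - 0.508i - 0.7047j + 0.1543k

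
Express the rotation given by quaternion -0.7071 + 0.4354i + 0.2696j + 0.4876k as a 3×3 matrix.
[[0.3791, 0.9243, 0.0433], [-0.4548, 0.1453, 0.8787], [0.8059, -0.3528, 0.4755]]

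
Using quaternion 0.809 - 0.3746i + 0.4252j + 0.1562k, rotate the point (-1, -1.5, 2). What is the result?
(1.409, 0.538, 2.23)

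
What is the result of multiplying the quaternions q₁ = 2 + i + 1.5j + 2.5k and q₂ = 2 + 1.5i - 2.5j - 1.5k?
10 + 9i + 3.25j - 2.75k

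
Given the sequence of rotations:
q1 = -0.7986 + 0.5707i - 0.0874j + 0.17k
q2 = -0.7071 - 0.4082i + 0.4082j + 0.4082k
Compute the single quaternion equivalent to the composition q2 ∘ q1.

q2 · q1 = 0.7639 + 0.0275i + 0.0382j - 0.6435k
0.7639 + 0.0275i + 0.0382j - 0.6435k


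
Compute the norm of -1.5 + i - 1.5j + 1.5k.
2.784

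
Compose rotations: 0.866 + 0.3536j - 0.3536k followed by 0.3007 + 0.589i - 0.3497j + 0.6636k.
0.6187 + 0.3991i + 0.0118j + 0.6766k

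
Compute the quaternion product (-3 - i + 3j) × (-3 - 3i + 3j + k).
-3 + 15i - 17j + 3k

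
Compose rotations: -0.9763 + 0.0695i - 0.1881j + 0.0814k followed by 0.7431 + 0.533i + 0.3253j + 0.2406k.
-0.7209 - 0.397i - 0.484j - 0.2973k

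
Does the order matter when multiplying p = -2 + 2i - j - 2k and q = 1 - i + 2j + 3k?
Yes: pq = 8 + 5i - 9j - 5k ≠ 8 + 3i - j - 11k = qp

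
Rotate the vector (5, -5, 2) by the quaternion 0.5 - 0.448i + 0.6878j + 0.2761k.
(4.85, -2.276, -5.03)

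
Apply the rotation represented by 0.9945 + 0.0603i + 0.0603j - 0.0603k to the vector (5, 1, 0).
(5.054, 0.422, -0.523)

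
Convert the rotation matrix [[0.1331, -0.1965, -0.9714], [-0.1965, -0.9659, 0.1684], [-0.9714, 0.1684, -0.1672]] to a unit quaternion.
0.7527i - 0.1305j - 0.6453k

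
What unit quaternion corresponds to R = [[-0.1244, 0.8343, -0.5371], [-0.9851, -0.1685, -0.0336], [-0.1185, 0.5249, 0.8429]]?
0.6225 + 0.2243i - 0.1681j - 0.7307k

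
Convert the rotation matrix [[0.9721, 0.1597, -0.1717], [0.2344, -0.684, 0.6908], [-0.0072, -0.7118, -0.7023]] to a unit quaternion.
-0.3827 + 0.9163i + 0.1075j - 0.0488k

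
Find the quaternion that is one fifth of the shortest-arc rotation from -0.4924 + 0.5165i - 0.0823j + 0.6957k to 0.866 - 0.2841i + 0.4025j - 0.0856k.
-0.6063 + 0.4958i - 0.1593j + 0.601k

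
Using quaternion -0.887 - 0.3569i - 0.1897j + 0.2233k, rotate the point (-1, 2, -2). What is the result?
(-0.119, 2.987, 0.246)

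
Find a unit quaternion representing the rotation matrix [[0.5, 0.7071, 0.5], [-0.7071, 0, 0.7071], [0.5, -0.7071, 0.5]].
0.7071 - 0.5i - 0.5k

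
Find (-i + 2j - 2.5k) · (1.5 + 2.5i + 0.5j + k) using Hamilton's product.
4 + 1.75i - 2.25j - 9.25k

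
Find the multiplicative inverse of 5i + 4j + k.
-0.119i - 0.0952j - 0.0238k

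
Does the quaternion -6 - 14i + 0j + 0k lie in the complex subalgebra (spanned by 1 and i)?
Yes. The quaternion -6 - 14i has j- and k-coefficients y = z = 0, so it lies in the complex subalgebra spanned by 1 and i.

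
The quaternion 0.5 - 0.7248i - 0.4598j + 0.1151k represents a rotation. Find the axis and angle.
axis = (-0.8369, -0.5309, 0.1329), θ = 2π/3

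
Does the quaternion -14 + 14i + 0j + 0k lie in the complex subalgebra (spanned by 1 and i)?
Yes. The quaternion -14 + 14i has j- and k-coefficients y = z = 0, so it lies in the complex subalgebra spanned by 1 and i.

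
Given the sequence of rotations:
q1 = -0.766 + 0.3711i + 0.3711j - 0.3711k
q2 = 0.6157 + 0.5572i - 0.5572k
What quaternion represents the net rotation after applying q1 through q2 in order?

q2 · q1 = -0.8852 + 0.0084i + 0.2285j + 0.4051k
-0.8852 + 0.0084i + 0.2285j + 0.4051k


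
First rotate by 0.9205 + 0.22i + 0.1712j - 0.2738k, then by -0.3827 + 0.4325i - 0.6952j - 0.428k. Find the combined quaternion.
-0.4456 + 0.5775i - 0.6812j - 0.0622k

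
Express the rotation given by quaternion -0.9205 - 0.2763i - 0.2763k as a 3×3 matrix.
[[0.8473, -0.5087, 0.1527], [0.5087, 0.6946, -0.5087], [0.1527, 0.5087, 0.8473]]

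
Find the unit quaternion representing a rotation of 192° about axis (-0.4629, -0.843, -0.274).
-0.1045 - 0.4604i - 0.8384j - 0.2725k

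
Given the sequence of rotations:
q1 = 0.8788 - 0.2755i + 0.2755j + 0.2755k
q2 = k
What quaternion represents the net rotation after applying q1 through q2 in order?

q2 · q1 = -0.2755 - 0.2755i - 0.2755j + 0.8788k
-0.2755 - 0.2755i - 0.2755j + 0.8788k


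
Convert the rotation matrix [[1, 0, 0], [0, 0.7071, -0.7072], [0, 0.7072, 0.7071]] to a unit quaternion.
0.9239 + 0.3827i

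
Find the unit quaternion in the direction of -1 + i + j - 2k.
-0.378 + 0.378i + 0.378j - 0.7559k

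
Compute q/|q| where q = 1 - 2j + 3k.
0.2673 - 0.5345j + 0.8018k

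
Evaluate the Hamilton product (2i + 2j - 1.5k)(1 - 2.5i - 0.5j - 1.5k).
3.75 - 1.75i + 8.75j + 2.5k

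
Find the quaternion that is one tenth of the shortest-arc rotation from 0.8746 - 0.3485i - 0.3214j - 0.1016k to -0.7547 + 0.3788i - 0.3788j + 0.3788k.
0.8869 - 0.362i - 0.2532j - 0.1353k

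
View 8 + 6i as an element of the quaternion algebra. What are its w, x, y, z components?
8 + 6i + 0j + 0k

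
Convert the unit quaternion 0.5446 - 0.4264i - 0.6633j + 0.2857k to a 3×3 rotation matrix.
[[-0.0432, 0.2545, -0.9661], [0.8768, 0.4731, 0.0854], [0.4788, -0.8434, -0.2436]]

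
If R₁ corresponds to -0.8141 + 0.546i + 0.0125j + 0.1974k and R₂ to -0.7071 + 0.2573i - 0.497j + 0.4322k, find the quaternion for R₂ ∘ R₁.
0.3561 - 0.6991i + 0.581j - 0.2169k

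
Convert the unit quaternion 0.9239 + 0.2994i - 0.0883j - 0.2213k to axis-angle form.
axis = (0.7825, -0.2308, -0.5784), θ = π/4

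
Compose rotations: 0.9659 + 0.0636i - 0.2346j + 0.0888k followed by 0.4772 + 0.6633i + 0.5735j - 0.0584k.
0.5585 + 0.7083i + 0.3794j - 0.2061k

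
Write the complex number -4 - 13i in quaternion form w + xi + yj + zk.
-4 - 13i + 0j + 0k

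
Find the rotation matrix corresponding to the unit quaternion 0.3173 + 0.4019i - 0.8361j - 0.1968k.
[[-0.4756, -0.5472, -0.6888], [-0.7969, 0.5995, 0.074], [0.3724, 0.5841, -0.7212]]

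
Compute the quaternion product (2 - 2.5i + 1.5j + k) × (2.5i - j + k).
6.75 + 7.5i + 3j + 0.75k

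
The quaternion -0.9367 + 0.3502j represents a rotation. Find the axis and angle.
axis = (0, 1, 0), θ = 319°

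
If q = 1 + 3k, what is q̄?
1 - 3k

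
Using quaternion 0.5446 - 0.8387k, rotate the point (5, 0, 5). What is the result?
(-2.034, -4.568, 5)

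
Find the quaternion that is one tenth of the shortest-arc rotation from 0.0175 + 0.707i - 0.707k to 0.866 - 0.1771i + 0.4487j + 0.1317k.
-0.1036 + 0.7051i - 0.0624j - 0.6988k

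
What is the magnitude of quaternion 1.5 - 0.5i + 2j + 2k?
3.24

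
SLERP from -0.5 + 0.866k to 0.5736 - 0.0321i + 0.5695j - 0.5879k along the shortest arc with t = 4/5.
-0.5781 + 0.0264i - 0.4676j + 0.6682k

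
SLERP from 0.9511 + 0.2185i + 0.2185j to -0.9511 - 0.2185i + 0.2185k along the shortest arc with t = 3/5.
0.9622 + 0.221i + 0.0886j - 0.1325k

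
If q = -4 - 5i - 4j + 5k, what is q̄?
-4 + 5i + 4j - 5k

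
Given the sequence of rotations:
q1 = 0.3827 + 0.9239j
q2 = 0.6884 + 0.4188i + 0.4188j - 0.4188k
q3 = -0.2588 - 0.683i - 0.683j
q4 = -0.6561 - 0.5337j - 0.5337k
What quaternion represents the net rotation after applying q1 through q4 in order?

q2 · q1 = -0.1235 + 0.5472i + 0.7963j + 0.2267k
q3 · q2 · q1 = 0.9496 - 0.2121i + 0.0331j - 0.2288k
q4 · q3 · q2 · q1 = -0.7275 + 0.2789i - 0.4153j - 0.4699k
-0.7275 + 0.2789i - 0.4153j - 0.4699k


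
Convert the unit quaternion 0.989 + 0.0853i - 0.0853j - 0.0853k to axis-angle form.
axis = (√3/3, -√3/3, -√3/3), θ = 17°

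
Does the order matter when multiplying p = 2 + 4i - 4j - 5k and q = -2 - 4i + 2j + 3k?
Yes: pq = 35 - 18i + 20j + 8k ≠ 35 - 14i + 4j + 24k = qp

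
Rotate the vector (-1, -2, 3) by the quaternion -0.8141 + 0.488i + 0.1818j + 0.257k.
(-2.129, 2.122, 2.228)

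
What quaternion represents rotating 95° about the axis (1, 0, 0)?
0.6756 + 0.7373i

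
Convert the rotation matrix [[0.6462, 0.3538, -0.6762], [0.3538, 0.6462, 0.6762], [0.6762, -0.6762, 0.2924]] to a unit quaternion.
0.8039 - 0.4206i - 0.4206j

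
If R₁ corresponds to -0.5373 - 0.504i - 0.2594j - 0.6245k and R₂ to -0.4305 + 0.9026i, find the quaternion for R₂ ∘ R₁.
0.6862 - 0.268i + 0.6753j + 0.0347k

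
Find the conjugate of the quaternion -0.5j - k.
0.5j + k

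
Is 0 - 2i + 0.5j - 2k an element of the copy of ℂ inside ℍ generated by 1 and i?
No. The quaternion -2i + 0.5j - 2k has j-coefficient y = 0.5 and k-coefficient z = -2, not both zero, so it does not lie in the complex subalgebra spanned by 1 and i.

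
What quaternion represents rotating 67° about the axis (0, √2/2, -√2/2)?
0.8339 + 0.3903j - 0.3903k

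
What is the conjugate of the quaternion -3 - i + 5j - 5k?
-3 + i - 5j + 5k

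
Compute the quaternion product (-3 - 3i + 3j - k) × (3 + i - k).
-7 - 15i + 5j - 3k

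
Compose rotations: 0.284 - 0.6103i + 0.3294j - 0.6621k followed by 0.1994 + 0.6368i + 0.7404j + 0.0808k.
0.2549 - 0.4577i + 0.6483j + 0.5526k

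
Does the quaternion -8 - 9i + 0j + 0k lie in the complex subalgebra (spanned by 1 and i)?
Yes. The quaternion -8 - 9i has j- and k-coefficients y = z = 0, so it lies in the complex subalgebra spanned by 1 and i.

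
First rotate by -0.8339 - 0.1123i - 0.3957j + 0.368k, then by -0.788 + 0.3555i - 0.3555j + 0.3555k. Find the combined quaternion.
0.4255 - 0.1981i + 0.4375j - 0.767k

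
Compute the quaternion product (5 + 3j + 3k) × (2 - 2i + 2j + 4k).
-8 - 4i + 10j + 32k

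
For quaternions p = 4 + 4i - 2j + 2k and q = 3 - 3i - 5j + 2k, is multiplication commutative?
No: pq = 10 + 6i - 40j - 12k ≠ 10 - 6i - 12j + 40k = qp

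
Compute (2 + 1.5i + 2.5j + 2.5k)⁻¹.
0.1067 - 0.08i - 0.1333j - 0.1333k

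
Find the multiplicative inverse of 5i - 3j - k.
-0.1429i + 0.0857j + 0.0286k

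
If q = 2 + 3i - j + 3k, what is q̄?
2 - 3i + j - 3k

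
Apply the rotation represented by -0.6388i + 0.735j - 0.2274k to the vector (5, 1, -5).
(-3.311, -2.943, 5.601)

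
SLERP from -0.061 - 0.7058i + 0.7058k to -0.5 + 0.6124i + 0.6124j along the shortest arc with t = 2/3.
0.3556 - 0.7563i - 0.4663j + 0.29k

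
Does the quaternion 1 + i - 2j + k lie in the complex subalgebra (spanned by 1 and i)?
No. The quaternion 1 + i - 2j + k has j-coefficient y = -2 and k-coefficient z = 1, not both zero, so it does not lie in the complex subalgebra spanned by 1 and i.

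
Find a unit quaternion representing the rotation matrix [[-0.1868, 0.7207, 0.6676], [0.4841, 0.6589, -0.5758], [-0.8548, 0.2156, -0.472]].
0.5 + 0.3957i + 0.7612j - 0.1183k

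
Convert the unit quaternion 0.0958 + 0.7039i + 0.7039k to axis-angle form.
axis = (√2/2, 0, √2/2), θ = 169°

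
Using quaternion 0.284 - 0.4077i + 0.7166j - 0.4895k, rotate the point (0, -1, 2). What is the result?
(1.919, -1.128, 0.214)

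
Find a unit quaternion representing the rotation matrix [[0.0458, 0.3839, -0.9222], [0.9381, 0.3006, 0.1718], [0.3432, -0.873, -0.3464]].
-0.5 + 0.5224i + 0.6327j - 0.2771k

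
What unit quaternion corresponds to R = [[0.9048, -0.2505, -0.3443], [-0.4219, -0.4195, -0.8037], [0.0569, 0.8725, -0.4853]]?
0.5 + 0.8381i - 0.2006j - 0.0857k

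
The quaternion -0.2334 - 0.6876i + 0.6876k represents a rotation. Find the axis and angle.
axis = (-√2/2, 0, √2/2), θ = 207°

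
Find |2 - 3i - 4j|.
√29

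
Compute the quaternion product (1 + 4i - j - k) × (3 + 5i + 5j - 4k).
-16 + 26i + 13j + 18k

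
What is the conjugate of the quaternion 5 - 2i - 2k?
5 + 2i + 2k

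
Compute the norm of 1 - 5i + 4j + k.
√43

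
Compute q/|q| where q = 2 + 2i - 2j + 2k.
0.5 + 0.5i - 0.5j + 0.5k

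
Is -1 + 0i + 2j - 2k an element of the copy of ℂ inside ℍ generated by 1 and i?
No. The quaternion -1 + 2j - 2k has j-coefficient y = 2 and k-coefficient z = -2, not both zero, so it does not lie in the complex subalgebra spanned by 1 and i.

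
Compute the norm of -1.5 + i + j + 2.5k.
3.24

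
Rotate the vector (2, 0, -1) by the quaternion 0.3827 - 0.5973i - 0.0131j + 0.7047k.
(0.865, 0.671, -1.95)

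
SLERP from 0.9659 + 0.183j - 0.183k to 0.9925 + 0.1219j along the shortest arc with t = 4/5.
0.9902 + 0.1346j - 0.0368k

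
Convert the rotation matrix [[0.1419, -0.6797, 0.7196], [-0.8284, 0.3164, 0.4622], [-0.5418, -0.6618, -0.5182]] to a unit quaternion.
0.4848 - 0.5796i + 0.6505j - 0.0767k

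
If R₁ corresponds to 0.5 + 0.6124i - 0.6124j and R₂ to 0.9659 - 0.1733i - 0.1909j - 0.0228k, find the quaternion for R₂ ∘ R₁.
0.4722 + 0.4909i - 0.7009j + 0.2116k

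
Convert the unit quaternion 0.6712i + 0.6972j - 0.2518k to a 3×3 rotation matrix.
[[-0.099, 0.9359, -0.338], [0.9359, -0.0278, -0.3511], [-0.338, -0.3511, -0.8732]]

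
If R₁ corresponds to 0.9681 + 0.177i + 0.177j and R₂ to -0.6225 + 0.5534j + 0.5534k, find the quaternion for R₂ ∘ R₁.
-0.7006 - 0.2081i + 0.5235j + 0.4378k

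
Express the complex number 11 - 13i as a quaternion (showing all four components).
11 - 13i + 0j + 0k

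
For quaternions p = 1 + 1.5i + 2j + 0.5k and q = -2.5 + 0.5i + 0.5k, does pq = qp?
No: pq = -3.5 - 2.25i - 5.5j - 1.75k ≠ -3.5 - 4.25i - 4.5j + 0.25k = qp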